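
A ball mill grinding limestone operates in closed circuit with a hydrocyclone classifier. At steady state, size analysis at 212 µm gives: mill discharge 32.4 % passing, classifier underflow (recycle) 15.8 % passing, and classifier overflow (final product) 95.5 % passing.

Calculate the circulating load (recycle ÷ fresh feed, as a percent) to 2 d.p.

CL = 380.12 %

Two-product formula at 212 µm:
d + r·d = r·u + o → r(d−u) = o−d
r = (95.5 − 32.4)/(32.4 − 15.8) = 63.1/16.6 = 3.8012
CL = 100·r = 380.12 %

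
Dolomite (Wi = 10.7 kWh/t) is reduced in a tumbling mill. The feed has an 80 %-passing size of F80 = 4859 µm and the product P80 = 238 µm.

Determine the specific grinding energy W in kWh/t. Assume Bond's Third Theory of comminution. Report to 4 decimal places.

W = 5.4008 kWh/t

W = 10 Wi / √P80 − 10 Wi / √F80
1/√238 = 0.064820;  1/√4859 = 0.014346
W = 10·10.7·(0.064820 − 0.014346) = 5.4008 kWh/t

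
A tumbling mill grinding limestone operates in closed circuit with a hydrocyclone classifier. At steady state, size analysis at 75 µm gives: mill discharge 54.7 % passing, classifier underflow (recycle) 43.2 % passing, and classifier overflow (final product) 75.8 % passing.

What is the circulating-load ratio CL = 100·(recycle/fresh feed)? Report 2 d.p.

CL = 183.48 %

Two-product formula at 75 µm:
(1+r)·d = r·u + o ⇒ r = (o−d)/(d−u)
r = (75.8 − 54.7)/(54.7 − 43.2) = 21.1/11.5 = 1.8348
CL = 100·r = 183.48 %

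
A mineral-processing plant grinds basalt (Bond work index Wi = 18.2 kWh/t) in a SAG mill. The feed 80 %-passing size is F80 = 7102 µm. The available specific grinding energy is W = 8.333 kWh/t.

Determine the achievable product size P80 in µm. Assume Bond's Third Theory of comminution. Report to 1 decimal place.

P80 = 300.9 µm

W = 10 Wi (1/√P80 − 1/√F80)  [Bond]
1/√P80 = 1/√F80 + W/(10·Wi)
  = 8.3330/(10·18.2) + 1/√7102 = 0.045786 + 0.011866 = 0.057652
P80 = (1/0.057652)² = 17.3455² = 300.87 µm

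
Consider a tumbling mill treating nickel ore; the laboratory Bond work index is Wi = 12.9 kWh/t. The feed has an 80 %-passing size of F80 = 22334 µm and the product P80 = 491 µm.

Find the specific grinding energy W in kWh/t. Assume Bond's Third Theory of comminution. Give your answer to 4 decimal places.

W = 4.9585 kWh/t

Bond:  W = 10 Wi (1/√P − 1/√F)
1/√491 = 0.045129;  1/√22334 = 0.006691
W = 10·12.9·(0.045129 − 0.006691) = 4.9585 kWh/t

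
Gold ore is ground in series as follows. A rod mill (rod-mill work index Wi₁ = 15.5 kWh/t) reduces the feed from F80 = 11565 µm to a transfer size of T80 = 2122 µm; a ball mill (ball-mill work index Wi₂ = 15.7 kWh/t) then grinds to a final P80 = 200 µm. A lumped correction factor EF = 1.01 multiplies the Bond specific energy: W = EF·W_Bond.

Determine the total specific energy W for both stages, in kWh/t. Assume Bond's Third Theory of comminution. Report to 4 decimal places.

W = 9.7130 kWh/t

Bond: W = 10·Wi·(1/√P80 − 1/√F80)
Stage 1 (11565→2122 µm, Wi₁=15.5): W₁ = 10·15.5·(0.021708 − 0.009299) = 1.9235 kWh/t
Stage 2 (2122→200 µm, Wi₂=15.7): W₂ = 10·15.7·(0.070711 − 0.021708) = 7.6934 kWh/t
W = W₁ + W₂ = 1.9235 + 7.6934 = 9.6168 kWh/t
Corrected W = EF·W_Bond = 1.01·9.6168 = 9.7130 kWh/t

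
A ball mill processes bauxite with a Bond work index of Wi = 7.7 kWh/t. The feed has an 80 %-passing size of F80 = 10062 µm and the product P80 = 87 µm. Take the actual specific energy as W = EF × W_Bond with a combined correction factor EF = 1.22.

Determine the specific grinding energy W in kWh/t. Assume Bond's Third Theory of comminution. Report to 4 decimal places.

W = 9.1349 kWh/t

W = 10 Wi / √P80 − 10 Wi / √F80
1/√87 = 0.107211;  1/√10062 = 0.009969
W = 10·7.7·(0.107211 − 0.009969) = 7.4876 kWh/t
Apply correction: 7.4876 × 1.22 = 9.1349 kWh/t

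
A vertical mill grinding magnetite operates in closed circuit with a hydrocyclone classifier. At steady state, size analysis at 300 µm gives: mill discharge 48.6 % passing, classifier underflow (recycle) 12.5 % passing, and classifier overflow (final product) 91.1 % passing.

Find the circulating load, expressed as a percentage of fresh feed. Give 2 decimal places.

Classifier node, passing 300 µm:
(1+r)·d = r·u + o ⇒ r = (o−d)/(d−u)
r = (91.1 − 48.6)/(48.6 − 12.5) = 42.5/36.1 = 1.1773
CL = 100·r = 117.73 %

CL = 117.73 %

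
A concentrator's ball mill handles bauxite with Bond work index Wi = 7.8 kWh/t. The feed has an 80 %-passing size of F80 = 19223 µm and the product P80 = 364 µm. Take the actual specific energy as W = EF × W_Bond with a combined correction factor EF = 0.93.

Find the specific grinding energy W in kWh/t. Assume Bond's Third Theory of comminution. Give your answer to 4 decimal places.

W = 10·Wi·[P80^(−½) − F80^(−½)]
1/√364 = 0.052414;  1/√19223 = 0.007213
W = 10·7.8·(0.052414 − 0.007213) = 3.5257 kWh/t
Corrected W = EF·W_Bond = 0.93·3.5257 = 3.2789 kWh/t

W = 3.2789 kWh/t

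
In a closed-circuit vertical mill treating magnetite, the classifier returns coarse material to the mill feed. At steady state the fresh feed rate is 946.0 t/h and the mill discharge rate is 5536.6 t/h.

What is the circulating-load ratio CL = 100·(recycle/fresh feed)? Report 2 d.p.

M = F + R at steady state, so:
R = M − F = 5536.6 − 946.0 = 4590.6 t/h
CL = 100·R/F = 100·4590.6/946.0 = 485.26 %

CL = 485.26 %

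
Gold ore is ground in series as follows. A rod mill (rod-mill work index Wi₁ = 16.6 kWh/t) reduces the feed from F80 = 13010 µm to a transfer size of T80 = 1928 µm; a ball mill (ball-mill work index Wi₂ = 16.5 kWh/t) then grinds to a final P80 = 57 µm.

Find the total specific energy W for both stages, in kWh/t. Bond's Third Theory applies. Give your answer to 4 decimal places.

W = 10·Wi·(P80^(-½) − F80^(-½))
Stage 1 (13010→1928 µm, Wi₁=16.6): W₁ = 10·16.6·(0.022774 − 0.008767) = 2.3252 kWh/t
Stage 2 (1928→57 µm, Wi₂=16.5): W₂ = 10·16.5·(0.132453 − 0.022774) = 18.0970 kWh/t
W = W₁ + W₂ = 2.3252 + 18.0970 = 20.4222 kWh/t

W = 20.4222 kWh/t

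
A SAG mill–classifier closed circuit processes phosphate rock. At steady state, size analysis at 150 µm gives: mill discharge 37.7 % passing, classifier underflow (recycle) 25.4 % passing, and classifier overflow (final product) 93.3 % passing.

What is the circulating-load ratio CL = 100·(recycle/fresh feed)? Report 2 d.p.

Classifier node, passing 150 µm:
r = (o − d)/(d − u)
r = (93.3 − 37.7)/(37.7 − 25.4) = 55.6/12.3 = 4.5203
CL = 100·r = 452.03 %

CL = 452.03 %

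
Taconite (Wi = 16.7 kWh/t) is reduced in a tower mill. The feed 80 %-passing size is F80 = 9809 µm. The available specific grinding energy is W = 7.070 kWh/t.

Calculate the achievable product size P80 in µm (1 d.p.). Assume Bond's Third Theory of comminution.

W = 10·Wi·[P80^(−½) − F80^(−½)]
1/√P80 = 1/√F80 + W/(10·Wi)
  = 7.0700/(10·16.7) + 1/√9809 = 0.042335 + 0.010097 = 0.052432
P80 = (1/0.052432)² = 19.0722² = 363.75 µm

P80 = 363.8 µm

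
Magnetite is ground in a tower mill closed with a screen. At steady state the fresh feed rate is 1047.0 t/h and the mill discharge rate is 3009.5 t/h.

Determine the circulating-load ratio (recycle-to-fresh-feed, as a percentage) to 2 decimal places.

CL = 187.44 %

Discharge = new feed + return, hence
R = M − F = 3009.5 − 1047.0 = 1962.5 t/h
CL = 100·R/F = 100·1962.5/1047.0 = 187.44 %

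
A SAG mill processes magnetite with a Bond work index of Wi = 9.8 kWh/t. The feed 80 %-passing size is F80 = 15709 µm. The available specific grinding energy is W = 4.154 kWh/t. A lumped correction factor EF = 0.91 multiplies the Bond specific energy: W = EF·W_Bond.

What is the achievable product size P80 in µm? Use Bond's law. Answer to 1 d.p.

Bond: W = 10·Wi·(1/√P80 − 1/√F80)
W_Bond = W / EF = 4.154 / 0.91 = 4.5648 kWh/t
⇒ 1/√P80 = W_Bond/(10 Wi) + 1/√F80
  = 4.5648/(10·9.8) + 1/√15709 = 0.046580 + 0.007979 = 0.054559
P80 = (1/0.054559)² = 18.3289² = 335.95 µm

P80 = 335.9 µm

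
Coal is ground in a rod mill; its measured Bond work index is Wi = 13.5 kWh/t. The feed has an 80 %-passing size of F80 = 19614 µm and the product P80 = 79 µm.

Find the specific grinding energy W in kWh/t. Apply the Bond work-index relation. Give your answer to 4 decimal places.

W = 14.2247 kWh/t

Bond:  W = 10 Wi (1/√P − 1/√F)
1/√79 = 0.112509;  1/√19614 = 0.007140
W = 10·13.5·(0.112509 − 0.007140) = 14.2247 kWh/t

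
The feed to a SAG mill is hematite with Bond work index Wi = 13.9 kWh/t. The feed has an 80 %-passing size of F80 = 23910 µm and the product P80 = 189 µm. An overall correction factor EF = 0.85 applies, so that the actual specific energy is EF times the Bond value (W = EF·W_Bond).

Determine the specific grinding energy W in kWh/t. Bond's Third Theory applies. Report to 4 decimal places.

W = 7.8301 kWh/t

Bond:  W = 10 Wi (1/√P − 1/√F)
1/√189 = 0.072739;  1/√23910 = 0.006467
W = 10·13.9·(0.072739 − 0.006467) = 9.2118 kWh/t
With EF = 0.85: W = 9.2118·0.85 = 7.8301 kWh/t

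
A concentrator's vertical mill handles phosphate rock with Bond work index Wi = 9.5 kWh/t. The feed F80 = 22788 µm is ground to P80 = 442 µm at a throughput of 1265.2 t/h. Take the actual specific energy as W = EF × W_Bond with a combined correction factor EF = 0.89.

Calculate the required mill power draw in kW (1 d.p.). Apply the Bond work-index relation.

P = 4379.5 kW

W = 10 Wi (P80^-0.5 − F80^-0.5)
W = 10·9.5·(1/√442 − 1/√22788) = 10·9.5·(0.040941) = 3.8894 kWh/t
Apply correction: 3.8894 × 0.89 = 3.4615 kWh/t
P_mill = W·ṁ = 3.4615·1265.2 = 4379.5 kW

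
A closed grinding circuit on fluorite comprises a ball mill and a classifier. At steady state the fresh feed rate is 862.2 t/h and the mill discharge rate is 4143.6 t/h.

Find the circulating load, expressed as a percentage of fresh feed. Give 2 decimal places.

CL = 380.58 %

Discharge = new feed + return, hence
R = M − F = 4143.6 − 862.2 = 3281.4 t/h
CL = 100·R/F = 100·3281.4/862.2 = 380.58 %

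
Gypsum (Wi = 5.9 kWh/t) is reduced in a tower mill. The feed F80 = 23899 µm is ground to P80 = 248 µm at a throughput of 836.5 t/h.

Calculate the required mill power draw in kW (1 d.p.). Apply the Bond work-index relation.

W = 10 Wi (1/√P80 − 1/√F80)  [Bond]
W = 10·5.9·(1/√248 − 1/√23899) = 10·5.9·(0.057031) = 3.3649 kWh/t
P_mill = W·ṁ = 3.3649·836.5 = 2814.7 kW

P = 2814.7 kW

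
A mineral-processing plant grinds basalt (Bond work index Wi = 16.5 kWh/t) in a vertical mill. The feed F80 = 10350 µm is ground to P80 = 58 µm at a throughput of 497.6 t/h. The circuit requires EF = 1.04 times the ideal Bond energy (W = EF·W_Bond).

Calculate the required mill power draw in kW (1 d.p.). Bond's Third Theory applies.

Bond:  W = 10 Wi (1/√P − 1/√F)
W = 10·16.5·(1/√58 − 1/√10350) = 10·16.5·(0.121477) = 20.0437 kWh/t
Corrected W = EF·W_Bond = 1.04·20.0437 = 20.8454 kWh/t
Power = W × throughput = 20.8454 kWh/t × 497.6 t/h = 10372.7 kW

P = 10372.7 kW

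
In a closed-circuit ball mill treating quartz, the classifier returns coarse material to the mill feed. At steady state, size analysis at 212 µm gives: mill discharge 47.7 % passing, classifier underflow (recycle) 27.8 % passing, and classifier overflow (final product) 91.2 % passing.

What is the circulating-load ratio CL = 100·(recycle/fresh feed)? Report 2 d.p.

Balance %-passing 212 µm (r = R/F):
r = (o − d)/(d − u)
r = (91.2 − 47.7)/(47.7 − 27.8) = 43.5/19.9 = 2.1859
CL = 100·r = 218.59 %

CL = 218.59 %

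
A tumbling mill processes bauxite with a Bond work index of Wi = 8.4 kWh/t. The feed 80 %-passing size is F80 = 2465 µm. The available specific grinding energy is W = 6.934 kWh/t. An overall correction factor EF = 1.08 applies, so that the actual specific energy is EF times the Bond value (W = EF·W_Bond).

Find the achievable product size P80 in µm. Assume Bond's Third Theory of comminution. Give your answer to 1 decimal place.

P80 = 107.2 µm

W_Bond = 10·Wi·(1/√P₈₀ − 1/√F₈₀)
W_Bond = W / EF = 6.934 / 1.08 = 6.4204 kWh/t
⇒ 1/√P80 = W_Bond/(10 Wi) + 1/√F80
  = 6.4204/(10·8.4) + 1/√2465 = 0.076433 + 0.020141 = 0.096574
P80 = (1/0.096574)² = 10.3547² = 107.22 µm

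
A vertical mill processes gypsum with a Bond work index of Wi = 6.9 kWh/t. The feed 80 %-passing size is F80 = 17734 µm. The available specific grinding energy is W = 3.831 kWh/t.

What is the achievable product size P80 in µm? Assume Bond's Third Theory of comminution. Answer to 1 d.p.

P80 = 251.7 µm

W = 10 Wi (P80^-0.5 − F80^-0.5)
1/√P80 = 1/√F80 + W/(10·Wi)
  = 3.8310/(10·6.9) + 1/√17734 = 0.055522 + 0.007509 = 0.063031
P80 = (1/0.063031)² = 15.8652² = 251.70 µm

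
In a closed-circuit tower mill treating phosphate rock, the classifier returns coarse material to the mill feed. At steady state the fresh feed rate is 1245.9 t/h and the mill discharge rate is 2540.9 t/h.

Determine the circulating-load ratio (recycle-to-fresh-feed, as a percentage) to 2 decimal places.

Steady state: M = F + R.
R = M − F = 2540.9 − 1245.9 = 1295.0 t/h
CL = 100·R/F = 100·1295.0/1245.9 = 103.94 %

CL = 103.94 %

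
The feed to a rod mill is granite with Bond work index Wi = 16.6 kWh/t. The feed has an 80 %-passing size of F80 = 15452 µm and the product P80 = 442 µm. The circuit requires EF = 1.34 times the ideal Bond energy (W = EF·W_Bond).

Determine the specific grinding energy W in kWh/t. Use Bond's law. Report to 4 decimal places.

W = 8.7909 kWh/t

W = 10 Wi (1/√P80 − 1/√F80)  [Bond]
1/√442 = 0.047565;  1/√15452 = 0.008045
W = 10·16.6·(0.047565 − 0.008045) = 6.5604 kWh/t
With EF = 1.34: W = 6.5604·1.34 = 8.7909 kWh/t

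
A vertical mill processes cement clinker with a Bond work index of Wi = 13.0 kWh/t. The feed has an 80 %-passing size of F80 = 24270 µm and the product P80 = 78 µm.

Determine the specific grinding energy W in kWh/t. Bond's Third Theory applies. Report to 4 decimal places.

W = 13.8851 kWh/t

W = 10 Wi (P80^-0.5 − F80^-0.5)
1/√78 = 0.113228;  1/√24270 = 0.006419
W = 10·13.0·(0.113228 − 0.006419) = 13.8851 kWh/t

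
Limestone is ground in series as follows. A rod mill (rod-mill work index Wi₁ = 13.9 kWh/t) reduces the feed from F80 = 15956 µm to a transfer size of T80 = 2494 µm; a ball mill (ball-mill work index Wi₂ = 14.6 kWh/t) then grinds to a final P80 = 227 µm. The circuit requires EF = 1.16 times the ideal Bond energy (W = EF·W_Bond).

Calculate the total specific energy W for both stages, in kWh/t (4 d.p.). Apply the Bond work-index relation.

Bond:  W = 10 Wi (1/√P − 1/√F)
Stage 1 (15956→2494 µm, Wi₁=13.9): W₁ = 10·13.9·(0.020024 − 0.007917) = 1.6829 kWh/t
Stage 2 (2494→227 µm, Wi₂=14.6): W₂ = 10·14.6·(0.066372 − 0.020024) = 6.7669 kWh/t
W = W₁ + W₂ = 1.6829 + 6.7669 = 8.4498 kWh/t
W_actual = 1.16 × 8.4498 = 9.8018 kWh/t

W = 9.8018 kWh/t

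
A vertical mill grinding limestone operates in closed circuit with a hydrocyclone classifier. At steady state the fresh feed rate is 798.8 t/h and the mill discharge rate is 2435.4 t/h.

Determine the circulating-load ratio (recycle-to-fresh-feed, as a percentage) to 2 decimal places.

CL = 204.88 %

Mill node: discharge = fresh + recycle.
R = M − F = 2435.4 − 798.8 = 1636.6 t/h
CL = 100·R/F = 100·1636.6/798.8 = 204.88 %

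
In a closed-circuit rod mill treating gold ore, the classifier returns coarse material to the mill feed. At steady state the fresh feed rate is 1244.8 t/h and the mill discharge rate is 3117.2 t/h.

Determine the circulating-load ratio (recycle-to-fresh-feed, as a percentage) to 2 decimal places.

CL = 150.42 %

Mill node: discharge = fresh + recycle.
R = M − F = 3117.2 − 1244.8 = 1872.4 t/h
CL = 100·R/F = 100·1872.4/1244.8 = 150.42 %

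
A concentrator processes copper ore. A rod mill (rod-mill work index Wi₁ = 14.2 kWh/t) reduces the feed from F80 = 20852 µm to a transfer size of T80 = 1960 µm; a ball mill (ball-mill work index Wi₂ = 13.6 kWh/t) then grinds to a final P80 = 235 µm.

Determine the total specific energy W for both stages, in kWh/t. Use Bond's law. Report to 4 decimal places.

Bond:  W = 10 Wi (1/√P − 1/√F)
Stage 1 (20852→1960 µm, Wi₁=14.2): W₁ = 10·14.2·(0.022588 − 0.006925) = 2.2241 kWh/t
Stage 2 (1960→235 µm, Wi₂=13.6): W₂ = 10·13.6·(0.065233 − 0.022588) = 5.7997 kWh/t
W = W₁ + W₂ = 2.2241 + 5.7997 = 8.0238 kWh/t

W = 8.0238 kWh/t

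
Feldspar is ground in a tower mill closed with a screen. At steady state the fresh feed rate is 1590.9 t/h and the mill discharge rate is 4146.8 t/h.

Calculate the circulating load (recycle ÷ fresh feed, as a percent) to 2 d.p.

CL = 160.66 %

Steady state: M = F + R.
R = M − F = 4146.8 − 1590.9 = 2555.9 t/h
CL = 100·R/F = 100·2555.9/1590.9 = 160.66 %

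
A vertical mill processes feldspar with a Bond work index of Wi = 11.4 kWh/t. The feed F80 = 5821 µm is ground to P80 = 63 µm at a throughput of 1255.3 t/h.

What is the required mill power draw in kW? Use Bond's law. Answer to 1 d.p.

Bond: W = 10·Wi·(1/√P80 − 1/√F80)
W = 10·11.4·(1/√63 − 1/√5821) = 10·11.4·(0.112881) = 12.8685 kWh/t
Mill draw = 12.8685 × 1255.3 = 16153.8 kW

P = 16153.8 kW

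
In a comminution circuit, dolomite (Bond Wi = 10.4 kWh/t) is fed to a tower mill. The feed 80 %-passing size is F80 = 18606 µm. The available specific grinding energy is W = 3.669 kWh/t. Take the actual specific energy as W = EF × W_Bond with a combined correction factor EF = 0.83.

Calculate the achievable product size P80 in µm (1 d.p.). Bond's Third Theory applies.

P80 = 402.6 µm

W = 10 Wi / √P80 − 10 Wi / √F80
W_Bond = W / EF = 3.669 / 0.83 = 4.4205 kWh/t
P80^(−½) = W_Bond/(10 Wi) + F80^(−½)
  = 4.4205/(10·10.4) + 1/√18606 = 0.042505 + 0.007331 = 0.049836
P80 = (1/0.049836)² = 20.0659² = 402.64 µm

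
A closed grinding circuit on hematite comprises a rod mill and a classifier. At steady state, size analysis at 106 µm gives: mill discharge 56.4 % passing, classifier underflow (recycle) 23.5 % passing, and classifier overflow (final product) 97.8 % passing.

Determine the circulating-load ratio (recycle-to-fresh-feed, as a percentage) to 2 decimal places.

Two-product formula at 106 µm:
(1+r)d = ru + o → r = (o−d)/(d−u)
r = (97.8 − 56.4)/(56.4 − 23.5) = 41.4/32.9 = 1.2584
CL = 100·r = 125.84 %

CL = 125.84 %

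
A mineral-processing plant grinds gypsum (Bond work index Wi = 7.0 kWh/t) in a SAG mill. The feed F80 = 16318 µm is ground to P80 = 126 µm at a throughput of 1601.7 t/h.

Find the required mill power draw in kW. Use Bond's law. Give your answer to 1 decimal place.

Bond:  W = 10 Wi (1/√P − 1/√F)
W = 10·7.0·(1/√126 − 1/√16318) = 10·7.0·(0.081259) = 5.6881 kWh/t
P = W·T = 5.6881·1601.7 = 9110.7 kW

P = 9110.7 kW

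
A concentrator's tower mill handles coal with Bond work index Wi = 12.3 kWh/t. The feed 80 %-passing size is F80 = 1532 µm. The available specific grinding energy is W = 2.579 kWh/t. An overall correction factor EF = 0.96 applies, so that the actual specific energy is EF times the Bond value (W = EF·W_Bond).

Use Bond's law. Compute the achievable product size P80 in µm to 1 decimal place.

W = 10·Wi·(P80^(-½) − F80^(-½))
W_Bond = W / EF = 2.579 / 0.96 = 2.6865 kWh/t
P80^-0.5 = F80^-0.5 + W_Bond/(10 Wi)
  = 2.6865/(10·12.3) + 1/√1532 = 0.021841 + 0.025549 = 0.047390
P80 = (1/0.047390)² = 21.1015² = 445.27 µm

P80 = 445.3 µm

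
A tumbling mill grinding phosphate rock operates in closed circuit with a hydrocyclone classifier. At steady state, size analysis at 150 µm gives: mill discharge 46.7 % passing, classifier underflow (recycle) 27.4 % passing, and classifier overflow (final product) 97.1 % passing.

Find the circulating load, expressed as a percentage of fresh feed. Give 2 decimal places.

Two-product formula at 150 µm:
Fd + Rd = Ru + Fo ⇒ R/F = (o−d)/(d−u)
r = (97.1 − 46.7)/(46.7 − 27.4) = 50.4/19.3 = 2.6114
CL = 100·r = 261.14 %

CL = 261.14 %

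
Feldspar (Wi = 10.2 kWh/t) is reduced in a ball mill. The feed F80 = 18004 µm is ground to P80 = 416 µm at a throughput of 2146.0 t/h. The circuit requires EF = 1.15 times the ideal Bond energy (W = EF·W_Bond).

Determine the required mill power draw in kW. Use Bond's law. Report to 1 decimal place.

P = 10465.8 kW

W = 10 Wi / √P80 − 10 Wi / √F80
W = 10·10.2·(1/√416 − 1/√18004) = 10·10.2·(0.041576) = 4.2408 kWh/t
Apply correction: 4.2408 × 1.15 = 4.8769 kWh/t
P = W·T = 4.8769·2146.0 = 10465.8 kW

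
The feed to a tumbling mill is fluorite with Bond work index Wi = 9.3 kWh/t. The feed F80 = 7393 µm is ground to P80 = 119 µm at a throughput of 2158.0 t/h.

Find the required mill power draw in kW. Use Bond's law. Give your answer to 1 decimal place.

P = 16063.5 kW

W = 10 Wi (1/√P80 − 1/√F80)  [Bond]
W = 10·9.3·(1/√119 − 1/√7393) = 10·9.3·(0.080040) = 7.4437 kWh/t
P = W·T = 7.4437·2158.0 = 16063.5 kW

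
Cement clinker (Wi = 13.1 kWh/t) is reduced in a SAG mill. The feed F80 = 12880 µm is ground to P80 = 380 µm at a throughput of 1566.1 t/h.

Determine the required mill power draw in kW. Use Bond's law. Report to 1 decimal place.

P = 8716.7 kW

W_Bond = 10·Wi·(1/√P₈₀ − 1/√F₈₀)
W = 10·13.1·(1/√380 − 1/√12880) = 10·13.1·(0.042488) = 5.5659 kWh/t
P_mill = W·ṁ = 5.5659·1566.1 = 8716.7 kW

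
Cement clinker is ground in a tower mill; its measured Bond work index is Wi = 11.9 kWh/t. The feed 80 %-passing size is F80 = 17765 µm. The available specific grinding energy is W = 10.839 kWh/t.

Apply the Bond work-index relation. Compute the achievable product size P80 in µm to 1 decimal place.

W = 10 Wi / √P80 − 10 Wi / √F80
⇒ 1/√P80 = W/(10 Wi) + 1/√F80
  = 10.8390/(10·11.9) + 1/√17765 = 0.091084 + 0.007503 = 0.098587
P80 = (1/0.098587)² = 10.1434² = 102.89 µm

P80 = 102.9 µm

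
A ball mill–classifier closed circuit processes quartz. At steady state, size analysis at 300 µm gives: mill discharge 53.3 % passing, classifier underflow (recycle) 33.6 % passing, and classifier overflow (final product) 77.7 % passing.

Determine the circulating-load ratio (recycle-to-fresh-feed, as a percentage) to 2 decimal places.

Mass balance on the −300 µm fraction:
Fd + Rd = Ru + Fo ⇒ R/F = (o−d)/(d−u)
r = (77.7 − 53.3)/(53.3 − 33.6) = 24.4/19.7 = 1.2386
CL = 100·r = 123.86 %

CL = 123.86 %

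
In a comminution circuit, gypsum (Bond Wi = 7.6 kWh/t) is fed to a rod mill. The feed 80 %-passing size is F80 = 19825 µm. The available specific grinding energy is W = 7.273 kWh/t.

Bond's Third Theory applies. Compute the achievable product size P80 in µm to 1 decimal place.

P80 = 94.6 µm

Bond:  W = 10 Wi (1/√P − 1/√F)
P80^-0.5 = F80^-0.5 + W/(10 Wi)
  = 7.2730/(10·7.6) + 1/√19825 = 0.095697 + 0.007102 = 0.102800
P80 = (1/0.102800)² = 9.7277² = 94.63 µm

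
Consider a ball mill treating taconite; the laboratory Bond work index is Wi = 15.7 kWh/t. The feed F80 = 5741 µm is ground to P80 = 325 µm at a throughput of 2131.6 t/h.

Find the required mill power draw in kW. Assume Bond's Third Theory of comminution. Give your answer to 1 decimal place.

W = 10·Wi·(P80^(-½) − F80^(-½))
W = 10·15.7·(1/√325 − 1/√5741) = 10·15.7·(0.042272) = 6.6367 kWh/t
P_mill = W·ṁ = 6.6367·2131.6 = 14146.8 kW

P = 14146.8 kW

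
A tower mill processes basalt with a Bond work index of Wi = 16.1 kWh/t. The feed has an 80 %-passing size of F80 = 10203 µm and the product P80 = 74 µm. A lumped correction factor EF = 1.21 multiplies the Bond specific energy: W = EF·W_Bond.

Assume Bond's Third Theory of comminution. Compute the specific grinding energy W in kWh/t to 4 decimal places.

W = 20.7176 kWh/t

W = 10·Wi·[P80^(−½) − F80^(−½)]
1/√74 = 0.116248;  1/√10203 = 0.009900
W = 10·16.1·(0.116248 − 0.009900) = 17.1220 kWh/t
Apply correction: 17.1220 × 1.21 = 20.7176 kWh/t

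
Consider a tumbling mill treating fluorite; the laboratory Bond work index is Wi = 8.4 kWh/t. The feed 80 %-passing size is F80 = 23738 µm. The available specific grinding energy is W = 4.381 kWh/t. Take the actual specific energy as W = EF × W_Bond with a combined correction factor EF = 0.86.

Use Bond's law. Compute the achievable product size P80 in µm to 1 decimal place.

Bond: W = 10·Wi·(1/√P80 − 1/√F80)
W_Bond = W / EF = 4.381 / 0.86 = 5.0942 kWh/t
1/√P80 = 1/√F80 + W_Bond/(10·Wi)
  = 5.0942/(10·8.4) + 1/√23738 = 0.060645 + 0.006490 = 0.067136
P80 = (1/0.067136)² = 14.8952² = 221.87 µm

P80 = 221.9 µm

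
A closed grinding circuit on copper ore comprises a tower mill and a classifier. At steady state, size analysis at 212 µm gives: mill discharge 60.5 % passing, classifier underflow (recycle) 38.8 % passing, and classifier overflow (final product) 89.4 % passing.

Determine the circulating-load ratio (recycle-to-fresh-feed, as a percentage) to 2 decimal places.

CL = 133.18 %

Balance %-passing 212 µm (r = R/F):
r = (o − d)/(d − u)
r = (89.4 − 60.5)/(60.5 − 38.8) = 28.9/21.7 = 1.3318
CL = 100·r = 133.18 %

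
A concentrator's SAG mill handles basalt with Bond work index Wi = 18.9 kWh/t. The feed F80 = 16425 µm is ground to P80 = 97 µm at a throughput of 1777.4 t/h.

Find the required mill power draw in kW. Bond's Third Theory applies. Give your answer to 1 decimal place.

W = 10 Wi (1/√P80 − 1/√F80)  [Bond]
W = 10·18.9·(1/√97 − 1/√16425) = 10·18.9·(0.093732) = 17.7153 kWh/t
Power = W × throughput = 17.7153 kWh/t × 1777.4 t/h = 31487.2 kW

P = 31487.2 kW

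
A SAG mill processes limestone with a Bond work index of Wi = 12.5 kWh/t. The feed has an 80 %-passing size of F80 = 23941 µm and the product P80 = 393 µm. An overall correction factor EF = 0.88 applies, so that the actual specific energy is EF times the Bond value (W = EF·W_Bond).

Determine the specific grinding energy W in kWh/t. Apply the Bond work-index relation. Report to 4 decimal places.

W = 4.8378 kWh/t

W = 10 Wi (P80^-0.5 − F80^-0.5)
1/√393 = 0.050443;  1/√23941 = 0.006463
W = 10·12.5·(0.050443 − 0.006463) = 5.4976 kWh/t
Apply correction: 5.4976 × 0.88 = 4.8378 kWh/t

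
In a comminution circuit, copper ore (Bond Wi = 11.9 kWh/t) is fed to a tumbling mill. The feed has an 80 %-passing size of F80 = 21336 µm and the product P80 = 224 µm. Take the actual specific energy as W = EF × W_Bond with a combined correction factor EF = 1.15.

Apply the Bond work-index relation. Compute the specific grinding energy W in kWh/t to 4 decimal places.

Bond: W = 10·Wi·(1/√P80 − 1/√F80)
1/√224 = 0.066815;  1/√21336 = 0.006846
W = 10·11.9·(0.066815 − 0.006846) = 7.1363 kWh/t
Apply correction: 7.1363 × 1.15 = 8.2068 kWh/t

W = 8.2068 kWh/t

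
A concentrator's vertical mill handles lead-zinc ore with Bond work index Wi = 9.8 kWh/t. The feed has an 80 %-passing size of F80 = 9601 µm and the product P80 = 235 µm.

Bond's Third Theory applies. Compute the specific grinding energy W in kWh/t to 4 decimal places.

W = 10·Wi·[P80^(−½) − F80^(−½)]
1/√235 = 0.065233;  1/√9601 = 0.010206
W = 10·9.8·(0.065233 − 0.010206) = 5.3927 kWh/t

W = 5.3927 kWh/t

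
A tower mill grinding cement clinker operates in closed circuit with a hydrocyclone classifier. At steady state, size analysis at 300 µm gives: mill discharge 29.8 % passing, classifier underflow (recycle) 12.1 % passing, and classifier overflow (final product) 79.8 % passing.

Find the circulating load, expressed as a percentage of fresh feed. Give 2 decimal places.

Classifier node, passing 300 µm:
(1+r)d = ru + o → r = (o−d)/(d−u)
r = (79.8 − 29.8)/(29.8 − 12.1) = 50.0/17.7 = 2.8249
CL = 100·r = 282.49 %

CL = 282.49 %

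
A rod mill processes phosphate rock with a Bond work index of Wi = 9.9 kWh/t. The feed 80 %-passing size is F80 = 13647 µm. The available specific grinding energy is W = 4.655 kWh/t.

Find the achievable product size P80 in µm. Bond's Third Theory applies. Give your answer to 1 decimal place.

W_Bond = 10·Wi·(1/√P₈₀ − 1/√F₈₀)
⇒ 1/√P80 = W/(10 Wi) + 1/√F80
  = 4.6550/(10·9.9) + 1/√13647 = 0.047020 + 0.008560 = 0.055580
P80 = (1/0.055580)² = 17.9920² = 323.71 µm

P80 = 323.7 µm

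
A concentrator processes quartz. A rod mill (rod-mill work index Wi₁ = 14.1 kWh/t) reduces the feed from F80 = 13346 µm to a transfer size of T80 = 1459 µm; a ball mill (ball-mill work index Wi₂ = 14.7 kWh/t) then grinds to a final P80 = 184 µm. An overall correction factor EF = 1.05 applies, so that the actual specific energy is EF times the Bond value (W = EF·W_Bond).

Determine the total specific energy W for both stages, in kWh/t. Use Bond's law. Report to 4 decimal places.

W = 9.9324 kWh/t

W = 10 Wi (1/√P80 − 1/√F80)  [Bond]
Stage 1 (13346→1459 µm, Wi₁=14.1): W₁ = 10·14.1·(0.026180 − 0.008656) = 2.4709 kWh/t
Stage 2 (1459→184 µm, Wi₂=14.7): W₂ = 10·14.7·(0.073721 − 0.026180) = 6.9885 kWh/t
W = W₁ + W₂ = 2.4709 + 6.9885 = 9.4594 kWh/t
W_actual = 1.05 × 9.4594 = 9.9324 kWh/t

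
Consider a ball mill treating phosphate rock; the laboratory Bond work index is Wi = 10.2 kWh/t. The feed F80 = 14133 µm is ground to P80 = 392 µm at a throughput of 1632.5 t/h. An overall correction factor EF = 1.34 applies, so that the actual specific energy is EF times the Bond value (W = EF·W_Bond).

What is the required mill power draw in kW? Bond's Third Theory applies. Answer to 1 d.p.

P = 9392.9 kW

Bond:  W = 10 Wi (1/√P − 1/√F)
W = 10·10.2·(1/√392 − 1/√14133) = 10·10.2·(0.042096) = 4.2938 kWh/t
Apply correction: 4.2938 × 1.34 = 5.7537 kWh/t
P_mill = W·ṁ = 5.7537·1632.5 = 9392.9 kW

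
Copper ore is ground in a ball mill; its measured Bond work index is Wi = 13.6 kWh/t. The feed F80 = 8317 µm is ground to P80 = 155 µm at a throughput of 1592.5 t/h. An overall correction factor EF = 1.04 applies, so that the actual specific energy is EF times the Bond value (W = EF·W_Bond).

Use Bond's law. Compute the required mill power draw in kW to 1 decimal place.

P = 15622.1 kW

Bond:  W = 10 Wi (1/√P − 1/√F)
W = 10·13.6·(1/√155 − 1/√8317) = 10·13.6·(0.069357) = 9.4325 kWh/t
Corrected W = EF·W_Bond = 1.04·9.4325 = 9.8098 kWh/t
P = W·T = 9.8098·1592.5 = 15622.1 kW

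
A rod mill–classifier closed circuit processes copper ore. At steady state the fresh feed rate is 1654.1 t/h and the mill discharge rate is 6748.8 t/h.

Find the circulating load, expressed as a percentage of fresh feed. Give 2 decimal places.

M = F + R at steady state, so:
R = M − F = 6748.8 − 1654.1 = 5094.7 t/h
CL = 100·R/F = 100·5094.7/1654.1 = 308.00 %

CL = 308.00 %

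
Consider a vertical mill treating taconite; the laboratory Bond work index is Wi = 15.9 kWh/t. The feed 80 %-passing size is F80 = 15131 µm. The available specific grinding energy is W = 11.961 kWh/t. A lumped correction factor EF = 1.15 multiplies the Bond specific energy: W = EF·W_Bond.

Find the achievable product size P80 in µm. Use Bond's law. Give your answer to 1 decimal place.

P80 = 184.9 µm

W = 10 Wi / √P80 − 10 Wi / √F80
W_Bond = W / EF = 11.961 / 1.15 = 10.4009 kWh/t
⇒ 1/√P80 = W_Bond/(10 Wi) + 1/√F80
  = 10.4009/(10·15.9) + 1/√15131 = 0.065414 + 0.008130 = 0.073544
P80 = (1/0.073544)² = 13.5973² = 184.89 µm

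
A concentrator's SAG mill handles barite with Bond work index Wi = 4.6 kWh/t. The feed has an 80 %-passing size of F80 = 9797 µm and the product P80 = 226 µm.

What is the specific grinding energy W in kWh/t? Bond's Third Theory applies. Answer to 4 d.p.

W_Bond = 10·Wi·(1/√P₈₀ − 1/√F₈₀)
1/√226 = 0.066519;  1/√9797 = 0.010103
W = 10·4.6·(0.066519 − 0.010103) = 2.5951 kWh/t

W = 2.5951 kWh/t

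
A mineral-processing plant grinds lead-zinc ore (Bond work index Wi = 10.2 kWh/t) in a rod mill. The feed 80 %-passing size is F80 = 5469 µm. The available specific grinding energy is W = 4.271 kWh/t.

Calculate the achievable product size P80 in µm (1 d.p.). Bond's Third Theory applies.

P80 = 325.9 µm

W = 10 Wi (P80^-0.5 − F80^-0.5)
⇒ 1/√P80 = W/(10·Wi) + 1/√F80
  = 4.2710/(10·10.2) + 1/√5469 = 0.041873 + 0.013522 = 0.055395
P80 = (1/0.055395)² = 18.0523² = 325.88 µm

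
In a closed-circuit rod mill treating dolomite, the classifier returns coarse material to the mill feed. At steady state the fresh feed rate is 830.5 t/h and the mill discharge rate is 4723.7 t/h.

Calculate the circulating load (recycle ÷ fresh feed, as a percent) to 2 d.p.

Steady state: M = F + R.
R = M − F = 4723.7 − 830.5 = 3893.2 t/h
CL = 100·R/F = 100·3893.2/830.5 = 468.78 %

CL = 468.78 %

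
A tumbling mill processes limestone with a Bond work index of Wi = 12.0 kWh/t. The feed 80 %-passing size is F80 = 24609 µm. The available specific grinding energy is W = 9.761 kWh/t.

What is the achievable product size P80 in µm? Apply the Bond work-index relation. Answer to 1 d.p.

P80 = 130.0 µm

Bond:  W = 10 Wi (1/√P − 1/√F)
⇒ 1/√P80 = W/(10 Wi) + 1/√F80
  = 9.7610/(10·12.0) + 1/√24609 = 0.081342 + 0.006375 = 0.087716
P80 = (1/0.087716)² = 11.4004² = 129.97 µm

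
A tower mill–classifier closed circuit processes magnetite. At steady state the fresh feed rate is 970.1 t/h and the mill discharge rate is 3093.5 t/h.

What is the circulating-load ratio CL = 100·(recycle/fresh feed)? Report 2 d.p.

CL = 218.88 %

M = F + R at steady state, so:
R = M − F = 3093.5 − 970.1 = 2123.4 t/h
CL = 100·R/F = 100·2123.4/970.1 = 218.88 %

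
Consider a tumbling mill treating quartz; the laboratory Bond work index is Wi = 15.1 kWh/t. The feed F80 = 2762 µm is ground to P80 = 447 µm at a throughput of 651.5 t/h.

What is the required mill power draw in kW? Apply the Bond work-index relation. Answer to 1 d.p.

P = 2781.2 kW

W = 10 Wi / √P80 − 10 Wi / √F80
W = 10·15.1·(1/√447 − 1/√2762) = 10·15.1·(0.028271) = 4.2689 kWh/t
Mill draw = 4.2689 × 651.5 = 2781.2 kW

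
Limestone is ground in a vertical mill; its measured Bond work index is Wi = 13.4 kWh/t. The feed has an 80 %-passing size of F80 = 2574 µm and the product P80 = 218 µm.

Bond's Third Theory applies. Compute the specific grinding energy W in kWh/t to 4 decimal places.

W = 6.4344 kWh/t

W_Bond = 10·Wi·(1/√P₈₀ − 1/√F₈₀)
1/√218 = 0.067729;  1/√2574 = 0.019710
W = 10·13.4·(0.067729 − 0.019710) = 6.4344 kWh/t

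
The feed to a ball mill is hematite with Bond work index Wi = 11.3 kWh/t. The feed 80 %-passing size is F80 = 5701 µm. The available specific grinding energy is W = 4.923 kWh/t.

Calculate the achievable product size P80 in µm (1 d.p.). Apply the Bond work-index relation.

W = 10 Wi (1/√P80 − 1/√F80)  [Bond]
⇒ 1/√P80 = W/(10 Wi) + 1/√F80
  = 4.9230/(10·11.3) + 1/√5701 = 0.043566 + 0.013244 = 0.056811
P80 = (1/0.056811)² = 17.6024² = 309.84 µm

P80 = 309.8 µm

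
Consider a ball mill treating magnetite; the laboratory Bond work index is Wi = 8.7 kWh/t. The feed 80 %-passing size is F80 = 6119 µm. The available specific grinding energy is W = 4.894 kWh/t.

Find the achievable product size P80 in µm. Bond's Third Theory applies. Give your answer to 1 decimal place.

P80 = 209.8 µm

W = 10 Wi (1/√P80 − 1/√F80)  [Bond]
⇒ 1/√P80 = W/(10·Wi) + 1/√F80
  = 4.8940/(10·8.7) + 1/√6119 = 0.056253 + 0.012784 = 0.069037
P80 = (1/0.069037)² = 14.4851² = 209.82 µm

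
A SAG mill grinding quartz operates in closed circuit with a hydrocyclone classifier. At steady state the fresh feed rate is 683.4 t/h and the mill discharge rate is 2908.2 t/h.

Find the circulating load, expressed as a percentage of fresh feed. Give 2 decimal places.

Mill node: discharge = fresh + recycle.
R = M − F = 2908.2 − 683.4 = 2224.8 t/h
CL = 100·R/F = 100·2224.8/683.4 = 325.55 %

CL = 325.55 %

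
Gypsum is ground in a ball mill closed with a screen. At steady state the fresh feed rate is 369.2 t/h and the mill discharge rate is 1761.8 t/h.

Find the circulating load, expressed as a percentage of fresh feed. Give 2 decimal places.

CL = 377.19 %

Steady state: M = F + R.
R = M − F = 1761.8 − 369.2 = 1392.6 t/h
CL = 100·R/F = 100·1392.6/369.2 = 377.19 %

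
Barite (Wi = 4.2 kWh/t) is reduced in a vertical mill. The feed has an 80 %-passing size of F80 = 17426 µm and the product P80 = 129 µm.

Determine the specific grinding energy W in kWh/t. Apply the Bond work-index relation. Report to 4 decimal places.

W = 3.3797 kWh/t

W = 10·Wi·[P80^(−½) − F80^(−½)]
1/√129 = 0.088045;  1/√17426 = 0.007575
W = 10·4.2·(0.088045 − 0.007575) = 3.3797 kWh/t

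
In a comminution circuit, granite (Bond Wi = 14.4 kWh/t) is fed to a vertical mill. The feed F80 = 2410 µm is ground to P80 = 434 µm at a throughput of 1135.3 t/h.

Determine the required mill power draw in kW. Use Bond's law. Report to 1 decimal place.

P = 4517.3 kW

Bond: W = 10·Wi·(1/√P80 − 1/√F80)
W = 10·14.4·(1/√434 − 1/√2410) = 10·14.4·(0.027632) = 3.9789 kWh/t
P = W·T = 3.9789·1135.3 = 4517.3 kW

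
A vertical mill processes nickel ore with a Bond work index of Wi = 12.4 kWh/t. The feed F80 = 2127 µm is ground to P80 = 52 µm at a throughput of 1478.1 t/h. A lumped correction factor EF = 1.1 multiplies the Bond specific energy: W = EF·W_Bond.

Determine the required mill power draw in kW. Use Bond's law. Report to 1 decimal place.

W = 10·Wi·[P80^(−½) − F80^(−½)]
W = 10·12.4·(1/√52 − 1/√2127) = 10·12.4·(0.116992) = 14.5070 kWh/t
With EF = 1.1: W = 14.5070·1.1 = 15.9577 kWh/t
Mill draw = 15.9577 × 1478.1 = 23587.1 kW

P = 23587.1 kW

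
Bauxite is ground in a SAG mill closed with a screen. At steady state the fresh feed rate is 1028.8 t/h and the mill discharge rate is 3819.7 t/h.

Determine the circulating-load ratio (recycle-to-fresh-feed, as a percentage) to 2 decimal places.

CL = 271.28 %

Discharge = new feed + return, hence
R = M − F = 3819.7 − 1028.8 = 2790.9 t/h
CL = 100·R/F = 100·2790.9/1028.8 = 271.28 %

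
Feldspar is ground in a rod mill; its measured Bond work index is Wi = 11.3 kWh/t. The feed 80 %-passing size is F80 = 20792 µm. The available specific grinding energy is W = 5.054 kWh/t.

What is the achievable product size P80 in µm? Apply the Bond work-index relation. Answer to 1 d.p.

P80 = 374.7 µm

W = 10 Wi / √P80 − 10 Wi / √F80
P80^-0.5 = F80^-0.5 + W/(10 Wi)
  = 5.0540/(10·11.3) + 1/√20792 = 0.044726 + 0.006935 = 0.051661
P80 = (1/0.051661)² = 19.3571² = 374.70 µm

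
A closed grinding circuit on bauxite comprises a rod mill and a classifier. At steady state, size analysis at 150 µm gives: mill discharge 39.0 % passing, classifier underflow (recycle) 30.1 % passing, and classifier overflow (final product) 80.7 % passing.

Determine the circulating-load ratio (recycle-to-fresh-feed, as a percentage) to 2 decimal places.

Classifier node, passing 150 µm:
(1+r)d = ru + o → r = (o−d)/(d−u)
r = (80.7 − 39.0)/(39.0 − 30.1) = 41.7/8.9 = 4.6854
CL = 100·r = 468.54 %

CL = 468.54 %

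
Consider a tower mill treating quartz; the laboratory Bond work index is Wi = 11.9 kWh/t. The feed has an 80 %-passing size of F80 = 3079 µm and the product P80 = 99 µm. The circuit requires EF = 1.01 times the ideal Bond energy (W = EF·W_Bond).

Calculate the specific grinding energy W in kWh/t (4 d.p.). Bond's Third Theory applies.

W = 10 Wi (P80^-0.5 − F80^-0.5)
1/√99 = 0.100504;  1/√3079 = 0.018022
W = 10·11.9·(0.100504 − 0.018022) = 9.8154 kWh/t
Apply correction: 9.8154 × 1.01 = 9.9135 kWh/t

W = 9.9135 kWh/t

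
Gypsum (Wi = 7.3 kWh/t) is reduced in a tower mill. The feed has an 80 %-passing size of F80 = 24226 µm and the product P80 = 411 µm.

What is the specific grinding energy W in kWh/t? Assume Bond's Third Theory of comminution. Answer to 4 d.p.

W = 3.1318 kWh/t

Bond:  W = 10 Wi (1/√P − 1/√F)
1/√411 = 0.049326;  1/√24226 = 0.006425
W = 10·7.3·(0.049326 − 0.006425) = 3.1318 kWh/t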